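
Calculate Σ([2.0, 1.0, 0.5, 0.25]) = 2.0 + 1.0 + 0.5 + 0.25
= 3.75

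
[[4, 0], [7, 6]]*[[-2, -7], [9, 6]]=C[0][0] = (4)*(-2) + (0)*(9) = -8
C[0][1] = (4)*(-7) + (0)*(6) = -28
C[1][0] = (7)*(-2) + (6)*(9) = 40
C[1][1] = (7)*(-7) + (6)*(6) = -13
= [[-8, -28], [40, -13]]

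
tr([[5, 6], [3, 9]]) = diagonal: 5 + 9
= 14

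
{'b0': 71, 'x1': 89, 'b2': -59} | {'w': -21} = {'b0': 71, 'x1': 89, 'b2': -59, 'w': -21}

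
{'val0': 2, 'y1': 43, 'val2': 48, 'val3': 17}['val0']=2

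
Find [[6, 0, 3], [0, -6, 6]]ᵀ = [[6, 0], [0, -6], [3, 6]]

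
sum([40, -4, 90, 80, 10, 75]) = 291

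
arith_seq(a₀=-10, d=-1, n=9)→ [-10, -11, -12, -13, -14, -15, -16, -17, -18]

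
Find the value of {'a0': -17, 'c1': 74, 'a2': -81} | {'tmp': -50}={'a0': -17, 'c1': 74, 'a2': -81, 'tmp': -50}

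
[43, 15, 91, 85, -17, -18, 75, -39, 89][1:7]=[15, 91, 85, -17, -18, 75]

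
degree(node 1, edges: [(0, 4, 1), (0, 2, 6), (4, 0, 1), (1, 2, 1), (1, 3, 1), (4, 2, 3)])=2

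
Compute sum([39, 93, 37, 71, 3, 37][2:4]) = slice → [37, 71]
37 + 71
= 108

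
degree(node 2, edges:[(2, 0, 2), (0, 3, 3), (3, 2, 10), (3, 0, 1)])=incident: (2,0), (3,2)
= 2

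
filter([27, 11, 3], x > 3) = [27, 11]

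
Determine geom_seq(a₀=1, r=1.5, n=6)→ [1.0, 1.5, 2.25, 3.375, 5.0625, 7.59375]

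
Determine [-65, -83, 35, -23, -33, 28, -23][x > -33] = keep x where x > -33: -65✗, -83✗, 35✓, -23✓, -33✗, 28✓, -23✓
= [35, -23, 28, -23]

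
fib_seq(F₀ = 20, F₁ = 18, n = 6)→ F_2 = F_1 + F_0 = 38
F_3 = F_2 + F_1 = 56
F_4 = F_3 + F_2 = 94
...
= [20, 18, 38, 56, 94, 150]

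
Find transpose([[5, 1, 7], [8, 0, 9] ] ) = [[5, 8], [1, 0], [7, 9]]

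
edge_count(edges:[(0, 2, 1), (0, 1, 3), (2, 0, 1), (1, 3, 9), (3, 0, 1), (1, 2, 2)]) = 6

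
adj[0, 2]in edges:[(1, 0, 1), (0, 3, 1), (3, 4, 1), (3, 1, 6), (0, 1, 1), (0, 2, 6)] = 6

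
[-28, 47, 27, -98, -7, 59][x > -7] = keep x where x > -7: -28✗, 47✓, 27✓, -98✗, -7✗, 59✓
= [47, 27, 59]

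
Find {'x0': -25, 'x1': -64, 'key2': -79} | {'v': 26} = {'x0': -25, 'x1': -64, 'key2': -79, 'v': 26}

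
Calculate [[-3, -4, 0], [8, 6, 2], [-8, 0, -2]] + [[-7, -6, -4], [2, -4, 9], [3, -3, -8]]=[[-10, -10, -4], [10, 2, 11], [-5, -3, -10]]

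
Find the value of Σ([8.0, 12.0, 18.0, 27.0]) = 8.0 + 12.0 + 18.0 + 27.0
= 65.0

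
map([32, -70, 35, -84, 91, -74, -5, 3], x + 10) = 32+10=42, -70+10=-60, 35+10=45, -84+10=-74, 91+10=101, -74+10=-64, -5+10=5, 3+10=13
= [42, -60, 45, -74, 101, -64, 5, 13]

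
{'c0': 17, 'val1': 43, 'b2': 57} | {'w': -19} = {'c0': 17, 'val1': 43, 'b2': 57, 'w': -19}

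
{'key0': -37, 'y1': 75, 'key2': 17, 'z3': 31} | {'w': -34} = {'key0': -37, 'y1': 75, 'key2': 17, 'z3': 31, 'w': -34}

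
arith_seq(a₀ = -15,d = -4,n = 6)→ [-15, -19, -23, -27, -31, -35]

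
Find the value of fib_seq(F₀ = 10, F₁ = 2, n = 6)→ F_2 = F_1 + F_0 = 12
F_3 = F_2 + F_1 = 14
F_4 = F_3 + F_2 = 26
...
= [10, 2, 12, 14, 26, 40]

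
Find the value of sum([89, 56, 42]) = 187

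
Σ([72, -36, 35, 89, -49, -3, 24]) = 132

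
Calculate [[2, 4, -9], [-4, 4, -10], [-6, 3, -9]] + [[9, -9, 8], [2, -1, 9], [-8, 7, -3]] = [[11, -5, -1], [-2, 3, -1], [-14, 10, -12]]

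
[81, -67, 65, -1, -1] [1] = -67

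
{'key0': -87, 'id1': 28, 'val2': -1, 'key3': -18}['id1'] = 28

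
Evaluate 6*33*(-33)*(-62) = 405108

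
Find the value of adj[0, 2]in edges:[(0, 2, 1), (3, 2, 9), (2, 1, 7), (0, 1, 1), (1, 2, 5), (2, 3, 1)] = 1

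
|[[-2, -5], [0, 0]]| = (-2)*(0) - (-5)*(0)
= 0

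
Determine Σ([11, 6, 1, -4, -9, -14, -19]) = 11 + 6 + 1 + (-4) + (-9) + (-14) + (-19)
= -28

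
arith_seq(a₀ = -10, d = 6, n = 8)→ [-10, -4, 2, 8, 14, 20, 26, 32]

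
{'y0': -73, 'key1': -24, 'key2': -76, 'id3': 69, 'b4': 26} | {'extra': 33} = {'y0': -73, 'key1': -24, 'key2': -76, 'id3': 69, 'b4': 26, 'extra': 33}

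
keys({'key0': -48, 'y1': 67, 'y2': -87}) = ['key0', 'y1', 'y2']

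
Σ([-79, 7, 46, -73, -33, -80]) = (-79) + 7 + 46 + (-73) + (-33) + (-80)
= -212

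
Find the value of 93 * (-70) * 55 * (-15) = 5370750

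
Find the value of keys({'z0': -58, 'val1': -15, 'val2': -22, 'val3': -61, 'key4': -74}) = ['z0', 'val1', 'val2', 'val3', 'key4']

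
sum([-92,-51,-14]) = -157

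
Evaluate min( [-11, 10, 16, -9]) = -11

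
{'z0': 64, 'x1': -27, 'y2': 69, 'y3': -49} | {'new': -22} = {'z0': 64, 'x1': -27, 'y2': 69, 'y3': -49, 'new': -22}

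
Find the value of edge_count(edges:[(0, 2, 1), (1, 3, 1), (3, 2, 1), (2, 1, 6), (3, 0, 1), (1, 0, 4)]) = 6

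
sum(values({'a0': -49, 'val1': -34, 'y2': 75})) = -8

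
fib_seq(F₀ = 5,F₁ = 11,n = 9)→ [5, 11, 16, 27, 43, 70, 113, 183, 296]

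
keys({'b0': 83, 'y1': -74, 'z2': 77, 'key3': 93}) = ['b0', 'y1', 'z2', 'key3']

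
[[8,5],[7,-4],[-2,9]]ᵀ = [[8, 7, -2], [5, -4, 9]]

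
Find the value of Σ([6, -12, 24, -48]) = 6 + -12 + 24 + -48
= -30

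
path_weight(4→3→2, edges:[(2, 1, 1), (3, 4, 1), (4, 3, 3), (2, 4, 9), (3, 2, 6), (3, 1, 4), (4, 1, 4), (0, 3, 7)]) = w(4→3)=3 + w(3→2)=6
= 9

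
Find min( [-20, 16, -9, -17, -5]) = -20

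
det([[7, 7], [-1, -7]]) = (7)*(-7) - (7)*(-1)
= -42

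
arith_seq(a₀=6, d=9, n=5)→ [6, 15, 24, 33, 42]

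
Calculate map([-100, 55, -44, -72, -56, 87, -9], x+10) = [-90, 65, -34, -62, -46, 97, 1]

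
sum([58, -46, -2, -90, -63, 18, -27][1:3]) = slice → [-46, -2]
(-46) + (-2)
= -48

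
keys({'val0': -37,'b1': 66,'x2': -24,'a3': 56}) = ['val0', 'b1', 'x2', 'a3']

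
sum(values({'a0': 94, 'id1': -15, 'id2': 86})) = 165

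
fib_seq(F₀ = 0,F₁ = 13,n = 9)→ [0, 13, 13, 26, 39, 65, 104, 169, 273]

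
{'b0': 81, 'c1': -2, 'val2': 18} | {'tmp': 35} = {'b0': 81, 'c1': -2, 'val2': 18, 'tmp': 35}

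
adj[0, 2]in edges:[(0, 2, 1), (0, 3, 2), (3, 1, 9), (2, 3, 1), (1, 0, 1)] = 1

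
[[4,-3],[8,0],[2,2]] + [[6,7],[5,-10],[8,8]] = [[10, 4], [13, -10], [10, 10]]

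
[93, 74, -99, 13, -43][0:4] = [93, 74, -99, 13]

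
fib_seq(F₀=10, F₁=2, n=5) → F_2 = F_1 + F_0 = 12
F_3 = F_2 + F_1 = 14
F_4 = F_3 + F_2 = 26
= [10, 2, 12, 14, 26]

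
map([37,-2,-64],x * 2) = [74, -4, -128]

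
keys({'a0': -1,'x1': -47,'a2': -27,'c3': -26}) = ['a0', 'x1', 'a2', 'c3']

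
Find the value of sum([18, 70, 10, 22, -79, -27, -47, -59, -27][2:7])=slice → [10, 22, -79, -27, -47]
10 + 22 + (-79) + (-27) + (-47)
= -121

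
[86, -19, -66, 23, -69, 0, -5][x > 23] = keep x where x > 23: 86✓, -19✗, -66✗, 23✗, -69✗, 0✗, -5✗
= [86]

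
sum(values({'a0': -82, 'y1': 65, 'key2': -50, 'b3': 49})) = (-82) + 65 + (-50) + 49
= -18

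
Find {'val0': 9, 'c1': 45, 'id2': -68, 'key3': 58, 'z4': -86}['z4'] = -86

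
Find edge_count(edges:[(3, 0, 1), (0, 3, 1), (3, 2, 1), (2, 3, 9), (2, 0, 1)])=5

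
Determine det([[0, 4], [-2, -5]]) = 8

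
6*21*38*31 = 148428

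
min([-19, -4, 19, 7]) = -19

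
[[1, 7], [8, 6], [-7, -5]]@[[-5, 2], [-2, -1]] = [[-19, -5], [-52, 10], [45, -9]]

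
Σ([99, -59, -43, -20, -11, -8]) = 99 + (-59) + (-43) + (-20) + (-11) + (-8)
= -42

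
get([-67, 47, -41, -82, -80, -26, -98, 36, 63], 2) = -41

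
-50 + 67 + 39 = 56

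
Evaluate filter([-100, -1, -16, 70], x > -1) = [70]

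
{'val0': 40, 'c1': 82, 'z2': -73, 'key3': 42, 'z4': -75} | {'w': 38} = {'val0': 40, 'c1': 82, 'z2': -73, 'key3': 42, 'z4': -75, 'w': 38}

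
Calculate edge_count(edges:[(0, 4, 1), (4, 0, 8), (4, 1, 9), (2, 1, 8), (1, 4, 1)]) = 5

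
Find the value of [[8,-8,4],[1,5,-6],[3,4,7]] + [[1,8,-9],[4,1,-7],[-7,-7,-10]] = [[9, 0, -5], [5, 6, -13], [-4, -3, -3]]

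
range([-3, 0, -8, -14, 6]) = 20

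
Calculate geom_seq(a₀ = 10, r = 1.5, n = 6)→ a_0 = 10*1.5^0 = 10.0
a_1 = 10*1.5^1 = 15.0
a_2 = 10*1.5^2 = 22.5
...
= [10.0, 15.0, 22.5, 33.75, 50.625, 75.9375]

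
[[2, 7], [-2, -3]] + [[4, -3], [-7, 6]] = [[6, 4], [-9, 3]]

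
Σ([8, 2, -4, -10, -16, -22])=8 + 2 + (-4) + (-10) + (-16) + (-22)
= -42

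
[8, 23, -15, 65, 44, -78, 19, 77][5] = -78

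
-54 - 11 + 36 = -29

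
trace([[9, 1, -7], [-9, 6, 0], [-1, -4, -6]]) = diagonal: 9 + 6 + (-6)
= 9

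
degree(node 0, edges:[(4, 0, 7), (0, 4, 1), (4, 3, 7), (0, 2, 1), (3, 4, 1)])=incident: (4,0), (0,4), (0,2)
= 3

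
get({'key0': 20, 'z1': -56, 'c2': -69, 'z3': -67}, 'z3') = -67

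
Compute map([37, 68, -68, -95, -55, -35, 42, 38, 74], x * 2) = 37*2=74, 68*2=136, -68*2=-136, -95*2=-190, -55*2=-110, -35*2=-70, 42*2=84, 38*2=76, 74*2=148
= [74, 136, -136, -190, -110, -70, 84, 76, 148]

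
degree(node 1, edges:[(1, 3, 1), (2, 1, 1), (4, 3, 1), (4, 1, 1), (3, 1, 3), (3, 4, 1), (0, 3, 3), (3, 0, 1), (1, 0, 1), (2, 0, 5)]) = 5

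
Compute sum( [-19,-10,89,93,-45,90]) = (-19) + (-10) + 89 + 93 + (-45) + 90
= 198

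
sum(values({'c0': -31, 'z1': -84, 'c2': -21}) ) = -136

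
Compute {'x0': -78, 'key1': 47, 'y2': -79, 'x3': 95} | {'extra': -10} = {'x0': -78, 'key1': 47, 'y2': -79, 'x3': 95, 'extra': -10}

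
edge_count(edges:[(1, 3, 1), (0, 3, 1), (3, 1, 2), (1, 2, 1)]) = 4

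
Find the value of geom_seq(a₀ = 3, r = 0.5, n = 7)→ [3.0, 1.5, 0.75, 0.375, 0.1875, 0.09375, 0.046875]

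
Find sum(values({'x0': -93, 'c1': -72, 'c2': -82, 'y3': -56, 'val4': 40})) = (-93) + (-72) + (-82) + (-56) + 40
= -263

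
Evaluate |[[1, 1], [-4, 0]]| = (1)*(0) - (1)*(-4)
= 4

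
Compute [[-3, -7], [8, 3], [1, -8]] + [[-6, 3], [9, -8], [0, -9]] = [[-9, -4], [17, -5], [1, -17]]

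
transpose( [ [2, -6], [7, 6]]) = [[2, 7], [-6, 6]]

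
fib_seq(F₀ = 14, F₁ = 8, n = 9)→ [14, 8, 22, 30, 52, 82, 134, 216, 350]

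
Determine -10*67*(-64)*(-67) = -2872960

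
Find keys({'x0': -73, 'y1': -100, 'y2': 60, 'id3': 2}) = ['x0', 'y1', 'y2', 'id3']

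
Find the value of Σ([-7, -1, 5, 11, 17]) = (-7) + (-1) + 5 + 11 + 17
= 25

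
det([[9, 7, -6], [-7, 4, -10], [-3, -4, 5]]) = 35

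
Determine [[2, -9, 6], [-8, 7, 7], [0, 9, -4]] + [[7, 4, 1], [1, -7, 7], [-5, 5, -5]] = [[9, -5, 7], [-7, 0, 14], [-5, 14, -9]]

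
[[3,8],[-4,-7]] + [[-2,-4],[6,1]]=[[1, 4], [2, -6]]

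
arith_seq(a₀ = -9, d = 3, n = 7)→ a_0 = -9 + 0*3 = -9
a_1 = -9 + 1*3 = -6
a_2 = -9 + 2*3 = -3
...
= [-9, -6, -3, 0, 3, 6, 9]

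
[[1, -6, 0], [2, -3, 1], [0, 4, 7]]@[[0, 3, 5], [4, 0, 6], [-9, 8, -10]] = C[0][0] = (1)*(0) + (-6)*(4) + (0)*(-9) = -24
C[0][1] = (1)*(3) + (-6)*(0) + (0)*(8) = 3
C[0][2] = (1)*(5) + (-6)*(6) + (0)*(-10) = -31
C[1][0] = (2)*(0) + (-3)*(4) + (1)*(-9) = -21
C[1][1] = (2)*(3) + (-3)*(0) + (1)*(8) = 14
C[1][2] = (2)*(5) + (-3)*(6) + (1)*(-10) = -18
... (3 more cells)
= [[-24, 3, -31], [-21, 14, -18], [-47, 56, -46]]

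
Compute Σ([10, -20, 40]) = 30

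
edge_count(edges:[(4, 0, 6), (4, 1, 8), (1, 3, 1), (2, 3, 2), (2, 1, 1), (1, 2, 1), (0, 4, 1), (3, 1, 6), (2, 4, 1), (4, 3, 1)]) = 10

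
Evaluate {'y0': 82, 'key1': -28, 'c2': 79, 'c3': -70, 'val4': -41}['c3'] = -70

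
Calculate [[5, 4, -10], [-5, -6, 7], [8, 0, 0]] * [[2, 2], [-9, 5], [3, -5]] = C[0][0] = (5)*(2) + (4)*(-9) + (-10)*(3) = -56
C[0][1] = (5)*(2) + (4)*(5) + (-10)*(-5) = 80
C[1][0] = (-5)*(2) + (-6)*(-9) + (7)*(3) = 65
C[1][1] = (-5)*(2) + (-6)*(5) + (7)*(-5) = -75
C[2][0] = (8)*(2) + (0)*(-9) + (0)*(3) = 16
C[2][1] = (8)*(2) + (0)*(5) + (0)*(-5) = 16
= [[-56, 80], [65, -75], [16, 16]]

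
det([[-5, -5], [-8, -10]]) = (-5)*(-10) - (-5)*(-8)
= 10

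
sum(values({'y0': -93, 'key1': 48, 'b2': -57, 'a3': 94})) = -8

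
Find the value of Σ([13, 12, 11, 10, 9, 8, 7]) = 13 + 12 + 11 + 10 + 9 + 8 + 7
= 70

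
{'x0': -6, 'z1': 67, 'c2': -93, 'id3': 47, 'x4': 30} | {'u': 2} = {'x0': -6, 'z1': 67, 'c2': -93, 'id3': 47, 'x4': 30, 'u': 2}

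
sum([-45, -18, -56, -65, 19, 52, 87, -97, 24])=(-45) + (-18) + (-56) + (-65) + 19 + 52 + 87 + (-97) + 24
= -99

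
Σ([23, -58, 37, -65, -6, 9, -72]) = 23 + (-58) + 37 + (-65) + (-6) + 9 + (-72)
= -132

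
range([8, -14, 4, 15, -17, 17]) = 34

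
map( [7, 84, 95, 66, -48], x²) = (7)²=49, (84)²=7056, (95)²=9025, (66)²=4356, (-48)²=2304
= [49, 7056, 9025, 4356, 2304]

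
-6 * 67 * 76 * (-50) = 1527600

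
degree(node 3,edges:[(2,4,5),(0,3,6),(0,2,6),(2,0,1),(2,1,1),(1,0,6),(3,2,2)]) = incident: (0,3), (3,2)
= 2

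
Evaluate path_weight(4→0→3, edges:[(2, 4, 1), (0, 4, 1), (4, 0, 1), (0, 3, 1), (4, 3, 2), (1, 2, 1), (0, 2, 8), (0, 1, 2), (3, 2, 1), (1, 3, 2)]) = w(4→0)=1 + w(0→3)=1
= 2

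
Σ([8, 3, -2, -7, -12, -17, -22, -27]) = 8 + 3 + (-2) + (-7) + (-12) + (-17) + (-22) + (-27)
= -76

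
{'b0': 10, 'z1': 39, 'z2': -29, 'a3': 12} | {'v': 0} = {'b0': 10, 'z1': 39, 'z2': -29, 'a3': 12, 'v': 0}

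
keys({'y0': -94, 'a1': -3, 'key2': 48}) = ['y0', 'a1', 'key2']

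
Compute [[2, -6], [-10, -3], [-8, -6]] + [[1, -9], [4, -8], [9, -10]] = [[3, -15], [-6, -11], [1, -16]]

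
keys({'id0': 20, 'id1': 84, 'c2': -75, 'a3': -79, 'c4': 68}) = ['id0', 'id1', 'c2', 'a3', 'c4']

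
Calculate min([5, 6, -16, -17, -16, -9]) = -17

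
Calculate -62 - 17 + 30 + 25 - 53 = -77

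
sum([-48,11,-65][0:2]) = slice → [-48, 11]
(-48) + 11
= -37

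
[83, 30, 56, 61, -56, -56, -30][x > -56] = [83, 30, 56, 61, -30]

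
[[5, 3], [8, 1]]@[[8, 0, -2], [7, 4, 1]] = [[61, 12, -7], [71, 4, -15]]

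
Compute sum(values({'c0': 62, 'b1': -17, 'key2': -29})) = 62 + (-17) + (-29)
= 16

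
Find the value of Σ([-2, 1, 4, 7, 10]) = (-2) + 1 + 4 + 7 + 10
= 20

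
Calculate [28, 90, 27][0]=28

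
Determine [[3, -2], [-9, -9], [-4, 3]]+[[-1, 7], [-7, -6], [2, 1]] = [[2, 5], [-16, -15], [-2, 4]]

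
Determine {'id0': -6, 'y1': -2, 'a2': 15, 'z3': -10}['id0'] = -6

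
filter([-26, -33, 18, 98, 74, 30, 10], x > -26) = keep x where x > -26: -26✗, -33✗, 18✓, 98✓, 74✓, 30✓, 10✓
= [18, 98, 74, 30, 10]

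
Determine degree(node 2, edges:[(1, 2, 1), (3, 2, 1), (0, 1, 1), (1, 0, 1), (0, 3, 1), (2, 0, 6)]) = 3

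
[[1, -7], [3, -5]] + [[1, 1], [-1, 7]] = [[2, -6], [2, 2]]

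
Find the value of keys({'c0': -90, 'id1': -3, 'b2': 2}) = ['c0', 'id1', 'b2']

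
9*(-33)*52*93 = -1436292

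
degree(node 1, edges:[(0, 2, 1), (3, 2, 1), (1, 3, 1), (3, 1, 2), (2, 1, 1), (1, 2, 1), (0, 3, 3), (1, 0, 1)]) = 5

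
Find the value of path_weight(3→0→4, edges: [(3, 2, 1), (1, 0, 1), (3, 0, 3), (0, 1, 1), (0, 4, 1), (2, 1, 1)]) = 4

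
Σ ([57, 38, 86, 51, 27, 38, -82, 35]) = 250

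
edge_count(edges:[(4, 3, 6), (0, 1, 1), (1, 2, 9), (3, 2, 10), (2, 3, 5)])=5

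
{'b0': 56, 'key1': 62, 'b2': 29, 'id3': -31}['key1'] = 62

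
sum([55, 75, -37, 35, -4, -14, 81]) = 191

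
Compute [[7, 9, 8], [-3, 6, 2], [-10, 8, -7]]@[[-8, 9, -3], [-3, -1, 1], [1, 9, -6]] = [[-75, 126, -60], [8, -15, 3], [49, -161, 80]]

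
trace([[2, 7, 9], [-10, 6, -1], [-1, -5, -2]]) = diagonal: 2 + 6 + (-2)
= 6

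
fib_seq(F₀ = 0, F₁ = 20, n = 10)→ F_2 = F_1 + F_0 = 20
F_3 = F_2 + F_1 = 40
F_4 = F_3 + F_2 = 60
...
= [0, 20, 20, 40, 60, 100, 160, 260, 420, 680]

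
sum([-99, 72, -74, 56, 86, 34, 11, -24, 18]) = 80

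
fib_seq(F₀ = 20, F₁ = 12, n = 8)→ F_2 = F_1 + F_0 = 32
F_3 = F_2 + F_1 = 44
F_4 = F_3 + F_2 = 76
...
= [20, 12, 32, 44, 76, 120, 196, 316]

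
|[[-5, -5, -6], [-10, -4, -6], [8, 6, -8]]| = 468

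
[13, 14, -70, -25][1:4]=[14, -70, -25]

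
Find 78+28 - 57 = 49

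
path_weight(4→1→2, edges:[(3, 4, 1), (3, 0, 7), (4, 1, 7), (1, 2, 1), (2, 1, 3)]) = 8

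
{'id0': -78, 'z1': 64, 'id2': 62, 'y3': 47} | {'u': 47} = {'id0': -78, 'z1': 64, 'id2': 62, 'y3': 47, 'u': 47}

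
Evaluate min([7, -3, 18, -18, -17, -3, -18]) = -18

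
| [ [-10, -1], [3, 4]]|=(-10)*(4) - (-1)*(3)
= -37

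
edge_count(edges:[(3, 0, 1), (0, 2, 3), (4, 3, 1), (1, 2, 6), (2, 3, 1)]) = 5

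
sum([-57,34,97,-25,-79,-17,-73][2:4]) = slice → [97, -25]
97 + (-25)
= 72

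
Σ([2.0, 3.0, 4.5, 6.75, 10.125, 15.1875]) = 2.0 + 3.0 + 4.5 + 6.75 + 10.125 + 15.1875
= 41.5625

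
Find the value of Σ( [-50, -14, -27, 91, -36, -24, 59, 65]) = 64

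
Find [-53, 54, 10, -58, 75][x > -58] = [-53, 54, 10, 75]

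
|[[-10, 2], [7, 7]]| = (-10)*(7) - (2)*(7)
= -84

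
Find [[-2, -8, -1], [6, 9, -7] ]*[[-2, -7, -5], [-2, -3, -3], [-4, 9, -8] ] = [[24, 29, 42], [-2, -132, -1]]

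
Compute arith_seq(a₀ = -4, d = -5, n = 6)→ [-4, -9, -14, -19, -24, -29]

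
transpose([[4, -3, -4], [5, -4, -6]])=[[4, 5], [-3, -4], [-4, -6]]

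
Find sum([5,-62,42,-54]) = 5 + (-62) + 42 + (-54)
= -69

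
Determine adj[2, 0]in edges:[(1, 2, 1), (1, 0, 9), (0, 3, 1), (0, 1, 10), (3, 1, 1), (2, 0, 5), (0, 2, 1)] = 5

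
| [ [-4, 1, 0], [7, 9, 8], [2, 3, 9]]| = -275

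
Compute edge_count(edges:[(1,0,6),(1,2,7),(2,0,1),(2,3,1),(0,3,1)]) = 5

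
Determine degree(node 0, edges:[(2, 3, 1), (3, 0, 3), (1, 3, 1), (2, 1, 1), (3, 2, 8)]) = incident: (3,0)
= 1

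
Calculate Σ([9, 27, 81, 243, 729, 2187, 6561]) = 9 + 27 + 81 + 243 + 729 + 2187 + 6561
= 9837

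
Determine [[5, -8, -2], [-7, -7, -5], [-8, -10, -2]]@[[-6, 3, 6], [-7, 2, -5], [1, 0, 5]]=C[0][0] = (5)*(-6) + (-8)*(-7) + (-2)*(1) = 24
C[0][1] = (5)*(3) + (-8)*(2) + (-2)*(0) = -1
C[0][2] = (5)*(6) + (-8)*(-5) + (-2)*(5) = 60
C[1][0] = (-7)*(-6) + (-7)*(-7) + (-5)*(1) = 86
C[1][1] = (-7)*(3) + (-7)*(2) + (-5)*(0) = -35
C[1][2] = (-7)*(6) + (-7)*(-5) + (-5)*(5) = -32
... (3 more cells)
= [[24, -1, 60], [86, -35, -32], [116, -44, -8]]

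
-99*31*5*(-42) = 644490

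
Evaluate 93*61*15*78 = 6637410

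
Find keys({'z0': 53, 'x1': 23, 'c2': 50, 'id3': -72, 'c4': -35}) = ['z0', 'x1', 'c2', 'id3', 'c4']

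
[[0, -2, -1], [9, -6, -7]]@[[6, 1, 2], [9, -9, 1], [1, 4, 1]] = [[-19, 14, -3], [-7, 35, 5]]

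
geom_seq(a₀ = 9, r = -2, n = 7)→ [9, -18, 36, -72, 144, -288, 576]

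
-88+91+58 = 61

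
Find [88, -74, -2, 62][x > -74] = keep x where x > -74: 88✓, -74✗, -2✓, 62✓
= [88, -2, 62]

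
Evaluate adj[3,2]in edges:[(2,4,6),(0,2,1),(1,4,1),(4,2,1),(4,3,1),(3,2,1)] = 1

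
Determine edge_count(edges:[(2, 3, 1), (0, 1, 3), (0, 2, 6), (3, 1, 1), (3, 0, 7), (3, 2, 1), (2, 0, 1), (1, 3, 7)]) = 8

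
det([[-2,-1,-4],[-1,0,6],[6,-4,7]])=(1)*(-2)*det([[0, 6], [-4, 7]]) + (-1)*(-1)*det([[-1, 6], [6, 7]]) + (1)*(-4)*det([[-1, 0], [6, -4]])
= -48 + -43 + -16
= -107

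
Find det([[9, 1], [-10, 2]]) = (9)*(2) - (1)*(-10)
= 28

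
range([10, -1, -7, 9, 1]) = 17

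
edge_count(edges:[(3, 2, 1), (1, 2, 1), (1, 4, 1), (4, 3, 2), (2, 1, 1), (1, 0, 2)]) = 6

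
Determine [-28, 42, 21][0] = -28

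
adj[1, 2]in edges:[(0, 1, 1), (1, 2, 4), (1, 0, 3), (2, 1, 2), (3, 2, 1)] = 4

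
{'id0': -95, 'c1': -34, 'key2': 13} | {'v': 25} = {'id0': -95, 'c1': -34, 'key2': 13, 'v': 25}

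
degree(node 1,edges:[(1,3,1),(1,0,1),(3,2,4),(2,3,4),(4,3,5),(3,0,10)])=incident: (1,3), (1,0)
= 2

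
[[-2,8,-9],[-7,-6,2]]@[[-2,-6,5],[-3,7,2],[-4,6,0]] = C[0][0] = (-2)*(-2) + (8)*(-3) + (-9)*(-4) = 16
C[0][1] = (-2)*(-6) + (8)*(7) + (-9)*(6) = 14
C[0][2] = (-2)*(5) + (8)*(2) + (-9)*(0) = 6
C[1][0] = (-7)*(-2) + (-6)*(-3) + (2)*(-4) = 24
C[1][1] = (-7)*(-6) + (-6)*(7) + (2)*(6) = 12
C[1][2] = (-7)*(5) + (-6)*(2) + (2)*(0) = -47
= [[16, 14, 6], [24, 12, -47]]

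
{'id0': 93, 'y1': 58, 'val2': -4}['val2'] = -4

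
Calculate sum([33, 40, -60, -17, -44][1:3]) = slice → [40, -60]
40 + (-60)
= -20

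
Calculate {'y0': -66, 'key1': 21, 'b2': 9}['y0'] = -66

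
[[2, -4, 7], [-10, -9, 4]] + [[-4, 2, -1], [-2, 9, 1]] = [[-2, -2, 6], [-12, 0, 5]]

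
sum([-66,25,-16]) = (-66) + 25 + (-16)
= -57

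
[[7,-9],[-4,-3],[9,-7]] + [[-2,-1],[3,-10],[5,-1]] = [[5, -10], [-1, -13], [14, -8]]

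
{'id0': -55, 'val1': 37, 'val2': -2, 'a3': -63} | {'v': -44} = {'id0': -55, 'val1': 37, 'val2': -2, 'a3': -63, 'v': -44}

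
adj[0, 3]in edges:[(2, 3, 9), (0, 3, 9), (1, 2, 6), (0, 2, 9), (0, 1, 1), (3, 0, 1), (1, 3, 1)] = 9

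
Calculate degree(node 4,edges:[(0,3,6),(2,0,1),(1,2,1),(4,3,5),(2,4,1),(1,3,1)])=2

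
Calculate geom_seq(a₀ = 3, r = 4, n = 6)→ [3, 12, 48, 192, 768, 3072]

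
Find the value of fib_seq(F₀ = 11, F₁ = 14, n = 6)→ F_2 = F_1 + F_0 = 25
F_3 = F_2 + F_1 = 39
F_4 = F_3 + F_2 = 64
...
= [11, 14, 25, 39, 64, 103]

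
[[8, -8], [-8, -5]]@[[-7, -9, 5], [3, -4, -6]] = [[-80, -40, 88], [41, 92, -10]]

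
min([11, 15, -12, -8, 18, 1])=-12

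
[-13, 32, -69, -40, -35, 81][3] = -40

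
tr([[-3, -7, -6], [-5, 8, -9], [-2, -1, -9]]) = -4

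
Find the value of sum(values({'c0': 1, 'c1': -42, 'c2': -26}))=-67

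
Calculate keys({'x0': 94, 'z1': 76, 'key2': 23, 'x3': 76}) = ['x0', 'z1', 'key2', 'x3']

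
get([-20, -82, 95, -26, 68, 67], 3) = -26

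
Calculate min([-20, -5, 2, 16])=-20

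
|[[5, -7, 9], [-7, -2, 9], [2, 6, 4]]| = -974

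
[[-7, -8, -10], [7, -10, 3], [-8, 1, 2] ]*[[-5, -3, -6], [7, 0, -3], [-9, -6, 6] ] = C[0][0] = (-7)*(-5) + (-8)*(7) + (-10)*(-9) = 69
C[0][1] = (-7)*(-3) + (-8)*(0) + (-10)*(-6) = 81
C[0][2] = (-7)*(-6) + (-8)*(-3) + (-10)*(6) = 6
C[1][0] = (7)*(-5) + (-10)*(7) + (3)*(-9) = -132
C[1][1] = (7)*(-3) + (-10)*(0) + (3)*(-6) = -39
C[1][2] = (7)*(-6) + (-10)*(-3) + (3)*(6) = 6
... (3 more cells)
= [[69, 81, 6], [-132, -39, 6], [29, 12, 57]]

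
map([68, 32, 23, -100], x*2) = [136, 64, 46, -200]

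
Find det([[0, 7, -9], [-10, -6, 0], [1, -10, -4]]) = -1234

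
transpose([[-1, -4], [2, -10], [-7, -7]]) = [[-1, 2, -7], [-4, -10, -7]]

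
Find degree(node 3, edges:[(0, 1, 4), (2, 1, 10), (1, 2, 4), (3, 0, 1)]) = incident: (3,0)
= 1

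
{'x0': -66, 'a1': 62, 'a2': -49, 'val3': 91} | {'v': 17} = {'x0': -66, 'a1': 62, 'a2': -49, 'val3': 91, 'v': 17}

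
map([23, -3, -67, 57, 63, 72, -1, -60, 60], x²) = (23)²=529, (-3)²=9, (-67)²=4489, (57)²=3249, (63)²=3969, (72)²=5184, (-1)²=1, (-60)²=3600, (60)²=3600
= [529, 9, 4489, 3249, 3969, 5184, 1, 3600, 3600]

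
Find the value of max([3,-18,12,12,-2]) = 12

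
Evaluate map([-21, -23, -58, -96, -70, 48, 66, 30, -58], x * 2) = -21*2=-42, -23*2=-46, -58*2=-116, -96*2=-192, -70*2=-140, 48*2=96, 66*2=132, 30*2=60, -58*2=-116
= [-42, -46, -116, -192, -140, 96, 132, 60, -116]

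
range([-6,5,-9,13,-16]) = 29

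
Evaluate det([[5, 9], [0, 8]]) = 40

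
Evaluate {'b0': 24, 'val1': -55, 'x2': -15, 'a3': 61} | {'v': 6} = {'b0': 24, 'val1': -55, 'x2': -15, 'a3': 61, 'v': 6}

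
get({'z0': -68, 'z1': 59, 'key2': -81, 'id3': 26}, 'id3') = 26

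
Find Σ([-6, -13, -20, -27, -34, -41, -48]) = (-6) + (-13) + (-20) + (-27) + (-34) + (-41) + (-48)
= -189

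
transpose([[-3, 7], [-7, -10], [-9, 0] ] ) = [[-3, -7, -9], [7, -10, 0]]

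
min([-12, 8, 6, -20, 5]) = -20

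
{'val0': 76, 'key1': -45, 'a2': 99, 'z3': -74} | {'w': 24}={'val0': 76, 'key1': -45, 'a2': 99, 'z3': -74, 'w': 24}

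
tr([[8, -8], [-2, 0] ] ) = diagonal: 8 + 0
= 8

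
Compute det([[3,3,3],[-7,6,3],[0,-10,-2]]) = (1)*(3)*det([[6, 3], [-10, -2]]) + (-1)*(3)*det([[-7, 3], [0, -2]]) + (1)*(3)*det([[-7, 6], [0, -10]])
= 54 + -42 + 210
= 222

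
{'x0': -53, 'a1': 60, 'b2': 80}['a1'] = 60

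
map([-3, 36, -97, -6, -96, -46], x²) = (-3)²=9, (36)²=1296, (-97)²=9409, (-6)²=36, (-96)²=9216, (-46)²=2116
= [9, 1296, 9409, 36, 9216, 2116]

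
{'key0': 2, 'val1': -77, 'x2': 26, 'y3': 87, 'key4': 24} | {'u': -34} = {'key0': 2, 'val1': -77, 'x2': 26, 'y3': 87, 'key4': 24, 'u': -34}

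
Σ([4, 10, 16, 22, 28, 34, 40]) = 154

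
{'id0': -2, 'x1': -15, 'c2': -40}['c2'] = -40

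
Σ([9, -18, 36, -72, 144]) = 9 + -18 + 36 + -72 + 144
= 99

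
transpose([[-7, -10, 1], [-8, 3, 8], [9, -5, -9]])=[[-7, -8, 9], [-10, 3, -5], [1, 8, -9]]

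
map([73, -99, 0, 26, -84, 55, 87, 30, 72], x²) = [5329, 9801, 0, 676, 7056, 3025, 7569, 900, 5184]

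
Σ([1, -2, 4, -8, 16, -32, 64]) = 43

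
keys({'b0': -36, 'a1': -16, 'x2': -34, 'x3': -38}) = ['b0', 'a1', 'x2', 'x3']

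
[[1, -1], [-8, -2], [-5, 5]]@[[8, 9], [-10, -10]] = C[0][0] = (1)*(8) + (-1)*(-10) = 18
C[0][1] = (1)*(9) + (-1)*(-10) = 19
C[1][0] = (-8)*(8) + (-2)*(-10) = -44
C[1][1] = (-8)*(9) + (-2)*(-10) = -52
C[2][0] = (-5)*(8) + (5)*(-10) = -90
C[2][1] = (-5)*(9) + (5)*(-10) = -95
= [[18, 19], [-44, -52], [-90, -95]]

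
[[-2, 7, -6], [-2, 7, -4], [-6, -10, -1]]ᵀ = [[-2, -2, -6], [7, 7, -10], [-6, -4, -1]]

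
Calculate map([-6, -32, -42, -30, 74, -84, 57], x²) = [36, 1024, 1764, 900, 5476, 7056, 3249]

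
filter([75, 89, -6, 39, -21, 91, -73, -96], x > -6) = [75, 89, 39, 91]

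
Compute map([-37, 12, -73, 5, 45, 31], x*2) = -37*2=-74, 12*2=24, -73*2=-146, 5*2=10, 45*2=90, 31*2=62
= [-74, 24, -146, 10, 90, 62]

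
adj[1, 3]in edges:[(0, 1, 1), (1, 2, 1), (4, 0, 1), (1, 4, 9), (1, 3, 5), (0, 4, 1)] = 5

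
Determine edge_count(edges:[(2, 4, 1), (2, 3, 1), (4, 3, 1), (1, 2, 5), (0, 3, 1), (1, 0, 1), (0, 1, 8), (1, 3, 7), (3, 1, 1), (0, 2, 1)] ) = 10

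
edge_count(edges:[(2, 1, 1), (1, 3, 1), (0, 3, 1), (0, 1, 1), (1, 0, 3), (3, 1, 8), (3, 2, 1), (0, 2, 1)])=8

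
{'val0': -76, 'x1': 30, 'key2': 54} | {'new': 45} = {'val0': -76, 'x1': 30, 'key2': 54, 'new': 45}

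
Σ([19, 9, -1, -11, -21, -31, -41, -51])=-128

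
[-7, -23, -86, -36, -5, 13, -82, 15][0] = -7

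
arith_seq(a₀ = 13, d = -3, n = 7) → [13, 10, 7, 4, 1, -2, -5]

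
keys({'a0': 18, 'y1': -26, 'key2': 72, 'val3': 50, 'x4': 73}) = ['a0', 'y1', 'key2', 'val3', 'x4']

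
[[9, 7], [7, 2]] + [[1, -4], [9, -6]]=[[10, 3], [16, -4]]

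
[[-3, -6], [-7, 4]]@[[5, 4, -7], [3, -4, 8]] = [[-33, 12, -27], [-23, -44, 81]]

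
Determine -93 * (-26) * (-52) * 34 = -4275024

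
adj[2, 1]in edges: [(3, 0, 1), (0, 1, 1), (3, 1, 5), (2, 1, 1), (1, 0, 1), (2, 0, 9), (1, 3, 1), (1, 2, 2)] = 1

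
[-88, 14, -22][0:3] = [-88, 14, -22]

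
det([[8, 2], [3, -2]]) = (8)*(-2) - (2)*(3)
= -22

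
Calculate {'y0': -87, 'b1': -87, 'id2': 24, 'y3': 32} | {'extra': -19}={'y0': -87, 'b1': -87, 'id2': 24, 'y3': 32, 'extra': -19}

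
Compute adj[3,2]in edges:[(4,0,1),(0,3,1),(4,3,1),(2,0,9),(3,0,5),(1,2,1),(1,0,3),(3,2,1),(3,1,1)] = 1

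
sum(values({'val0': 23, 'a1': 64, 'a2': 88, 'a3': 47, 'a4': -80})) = 23 + 64 + 88 + 47 + (-80)
= 142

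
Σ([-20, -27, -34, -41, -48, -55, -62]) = -287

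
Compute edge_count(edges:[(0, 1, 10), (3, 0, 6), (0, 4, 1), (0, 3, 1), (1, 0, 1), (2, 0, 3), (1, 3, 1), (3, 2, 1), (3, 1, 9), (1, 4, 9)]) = 10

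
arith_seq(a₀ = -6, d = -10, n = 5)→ [-6, -16, -26, -36, -46]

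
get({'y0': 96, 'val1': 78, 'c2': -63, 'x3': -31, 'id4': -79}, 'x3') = -31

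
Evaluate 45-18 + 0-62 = -35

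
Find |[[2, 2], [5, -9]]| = (2)*(-9) - (2)*(5)
= -28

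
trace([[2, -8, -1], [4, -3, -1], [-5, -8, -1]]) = diagonal: 2 + (-3) + (-1)
= -2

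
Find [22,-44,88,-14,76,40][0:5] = [22, -44, 88, -14, 76]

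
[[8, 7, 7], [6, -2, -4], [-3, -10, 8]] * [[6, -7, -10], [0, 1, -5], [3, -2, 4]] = [[69, -63, -87], [24, -36, -66], [6, -5, 112]]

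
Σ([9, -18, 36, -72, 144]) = 9 + -18 + 36 + -72 + 144
= 99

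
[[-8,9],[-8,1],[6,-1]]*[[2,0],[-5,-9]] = [[-61, -81], [-21, -9], [17, 9]]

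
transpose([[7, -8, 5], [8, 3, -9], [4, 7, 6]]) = [[7, 8, 4], [-8, 3, 7], [5, -9, 6]]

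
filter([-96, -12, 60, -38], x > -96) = [-12, 60, -38]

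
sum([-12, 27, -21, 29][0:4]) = slice → [-12, 27, -21, 29]
(-12) + 27 + (-21) + 29
= 23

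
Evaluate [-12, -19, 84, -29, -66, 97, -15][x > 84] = [97]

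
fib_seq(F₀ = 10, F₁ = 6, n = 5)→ F_2 = F_1 + F_0 = 16
F_3 = F_2 + F_1 = 22
F_4 = F_3 + F_2 = 38
= [10, 6, 16, 22, 38]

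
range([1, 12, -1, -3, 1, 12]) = 15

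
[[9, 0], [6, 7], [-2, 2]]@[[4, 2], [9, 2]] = C[0][0] = (9)*(4) + (0)*(9) = 36
C[0][1] = (9)*(2) + (0)*(2) = 18
C[1][0] = (6)*(4) + (7)*(9) = 87
C[1][1] = (6)*(2) + (7)*(2) = 26
C[2][0] = (-2)*(4) + (2)*(9) = 10
C[2][1] = (-2)*(2) + (2)*(2) = 0
= [[36, 18], [87, 26], [10, 0]]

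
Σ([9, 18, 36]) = 63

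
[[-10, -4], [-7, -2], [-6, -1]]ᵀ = [[-10, -7, -6], [-4, -2, -1]]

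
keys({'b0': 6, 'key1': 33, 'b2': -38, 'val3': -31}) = ['b0', 'key1', 'b2', 'val3']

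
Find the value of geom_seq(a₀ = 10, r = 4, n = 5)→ a_0 = 10*4^0 = 10
a_1 = 10*4^1 = 40
a_2 = 10*4^2 = 160
...
= [10, 40, 160, 640, 2560]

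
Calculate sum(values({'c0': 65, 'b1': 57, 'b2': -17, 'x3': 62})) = 65 + 57 + (-17) + 62
= 167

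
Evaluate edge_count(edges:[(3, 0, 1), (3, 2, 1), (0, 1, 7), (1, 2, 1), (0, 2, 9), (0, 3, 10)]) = 6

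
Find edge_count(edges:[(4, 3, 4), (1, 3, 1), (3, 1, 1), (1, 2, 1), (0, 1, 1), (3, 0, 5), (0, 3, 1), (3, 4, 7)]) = 8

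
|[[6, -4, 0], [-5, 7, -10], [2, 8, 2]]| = 604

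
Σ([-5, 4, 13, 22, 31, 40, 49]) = 154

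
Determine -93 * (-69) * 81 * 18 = 9355986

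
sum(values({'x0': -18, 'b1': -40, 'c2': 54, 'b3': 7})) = (-18) + (-40) + 54 + 7
= 3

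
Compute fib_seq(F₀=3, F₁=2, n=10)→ F_2 = F_1 + F_0 = 5
F_3 = F_2 + F_1 = 7
F_4 = F_3 + F_2 = 12
...
= [3, 2, 5, 7, 12, 19, 31, 50, 81, 131]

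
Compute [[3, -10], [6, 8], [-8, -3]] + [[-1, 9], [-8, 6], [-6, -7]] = [[2, -1], [-2, 14], [-14, -10]]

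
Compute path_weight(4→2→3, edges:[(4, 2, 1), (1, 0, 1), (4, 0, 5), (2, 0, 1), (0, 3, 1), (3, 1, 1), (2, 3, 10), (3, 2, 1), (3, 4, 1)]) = 11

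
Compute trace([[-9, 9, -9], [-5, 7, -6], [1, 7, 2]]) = diagonal: (-9) + 7 + 2
= 0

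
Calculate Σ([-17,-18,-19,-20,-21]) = -95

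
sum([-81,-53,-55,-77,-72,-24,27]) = -335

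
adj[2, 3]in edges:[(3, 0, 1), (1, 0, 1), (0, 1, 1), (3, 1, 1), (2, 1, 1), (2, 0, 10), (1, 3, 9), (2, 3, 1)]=1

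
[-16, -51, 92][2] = 92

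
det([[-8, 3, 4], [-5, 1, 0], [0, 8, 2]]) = (1)*(-8)*det([[1, 0], [8, 2]]) + (-1)*(3)*det([[-5, 0], [0, 2]]) + (1)*(4)*det([[-5, 1], [0, 8]])
= -16 + 30 + -160
= -146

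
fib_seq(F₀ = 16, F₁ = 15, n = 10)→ [16, 15, 31, 46, 77, 123, 200, 323, 523, 846]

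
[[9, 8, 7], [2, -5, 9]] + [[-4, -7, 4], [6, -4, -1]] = [[5, 1, 11], [8, -9, 8]]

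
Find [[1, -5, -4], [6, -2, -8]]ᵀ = [[1, 6], [-5, -2], [-4, -8]]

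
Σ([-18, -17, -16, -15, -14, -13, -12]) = -105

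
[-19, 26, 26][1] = 26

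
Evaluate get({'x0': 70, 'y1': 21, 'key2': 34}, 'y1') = 21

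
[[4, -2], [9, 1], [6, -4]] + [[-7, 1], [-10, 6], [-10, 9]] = [[-3, -1], [-1, 7], [-4, 5]]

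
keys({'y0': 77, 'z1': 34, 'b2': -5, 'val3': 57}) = ['y0', 'z1', 'b2', 'val3']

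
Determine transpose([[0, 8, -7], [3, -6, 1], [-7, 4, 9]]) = [[0, 3, -7], [8, -6, 4], [-7, 1, 9]]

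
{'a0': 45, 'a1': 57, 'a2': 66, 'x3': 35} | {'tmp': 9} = {'a0': 45, 'a1': 57, 'a2': 66, 'x3': 35, 'tmp': 9}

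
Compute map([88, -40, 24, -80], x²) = (88)²=7744, (-40)²=1600, (24)²=576, (-80)²=6400
= [7744, 1600, 576, 6400]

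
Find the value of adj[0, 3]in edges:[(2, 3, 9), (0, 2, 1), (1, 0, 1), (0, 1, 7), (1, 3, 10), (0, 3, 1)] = 1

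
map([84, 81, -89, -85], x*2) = 84*2=168, 81*2=162, -89*2=-178, -85*2=-170
= [168, 162, -178, -170]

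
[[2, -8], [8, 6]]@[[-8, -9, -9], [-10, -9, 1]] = [[64, 54, -26], [-124, -126, -66]]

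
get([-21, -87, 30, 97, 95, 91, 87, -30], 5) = 91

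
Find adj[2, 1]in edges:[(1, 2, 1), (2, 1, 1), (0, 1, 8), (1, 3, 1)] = 1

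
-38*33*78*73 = -7140276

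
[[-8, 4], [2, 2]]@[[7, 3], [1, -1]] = C[0][0] = (-8)*(7) + (4)*(1) = -52
C[0][1] = (-8)*(3) + (4)*(-1) = -28
C[1][0] = (2)*(7) + (2)*(1) = 16
C[1][1] = (2)*(3) + (2)*(-1) = 4
= [[-52, -28], [16, 4]]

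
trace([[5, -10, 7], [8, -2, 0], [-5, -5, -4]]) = diagonal: 5 + (-2) + (-4)
= -1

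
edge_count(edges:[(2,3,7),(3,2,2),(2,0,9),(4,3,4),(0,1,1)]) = 5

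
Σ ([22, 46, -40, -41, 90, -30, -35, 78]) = 90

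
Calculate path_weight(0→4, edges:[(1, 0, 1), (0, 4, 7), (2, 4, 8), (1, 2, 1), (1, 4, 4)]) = 7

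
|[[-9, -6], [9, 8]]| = -18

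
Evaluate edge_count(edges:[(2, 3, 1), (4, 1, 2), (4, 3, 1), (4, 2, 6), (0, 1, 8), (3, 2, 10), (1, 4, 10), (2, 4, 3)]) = 8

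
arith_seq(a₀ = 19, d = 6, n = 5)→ a_0 = 19 + 0*6 = 19
a_1 = 19 + 1*6 = 25
a_2 = 19 + 2*6 = 31
...
= [19, 25, 31, 37, 43]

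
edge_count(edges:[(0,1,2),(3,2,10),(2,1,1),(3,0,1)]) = 4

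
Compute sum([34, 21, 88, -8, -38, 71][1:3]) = slice → [21, 88]
21 + 88
= 109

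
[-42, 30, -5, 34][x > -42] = [30, -5, 34]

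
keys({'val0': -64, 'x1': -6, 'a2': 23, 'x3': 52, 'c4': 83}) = ['val0', 'x1', 'a2', 'x3', 'c4']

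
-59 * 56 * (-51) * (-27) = -4549608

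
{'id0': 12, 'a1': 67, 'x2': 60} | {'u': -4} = {'id0': 12, 'a1': 67, 'x2': 60, 'u': -4}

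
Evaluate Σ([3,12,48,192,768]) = 1023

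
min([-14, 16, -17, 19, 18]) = -17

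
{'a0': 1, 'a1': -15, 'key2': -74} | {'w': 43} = {'a0': 1, 'a1': -15, 'key2': -74, 'w': 43}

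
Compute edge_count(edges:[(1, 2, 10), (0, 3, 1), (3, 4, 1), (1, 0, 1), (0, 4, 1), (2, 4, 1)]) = 6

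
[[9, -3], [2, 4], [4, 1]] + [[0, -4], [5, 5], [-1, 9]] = [[9, -7], [7, 9], [3, 10]]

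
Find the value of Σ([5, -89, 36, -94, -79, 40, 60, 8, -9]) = -122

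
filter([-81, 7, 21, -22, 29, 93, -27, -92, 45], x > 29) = keep x where x > 29: -81✗, 7✗, 21✗, -22✗, 29✗, 93✓, -27✗, -92✗, 45✓
= [93, 45]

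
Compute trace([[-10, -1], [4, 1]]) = -9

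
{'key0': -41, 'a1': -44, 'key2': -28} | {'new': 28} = {'key0': -41, 'a1': -44, 'key2': -28, 'new': 28}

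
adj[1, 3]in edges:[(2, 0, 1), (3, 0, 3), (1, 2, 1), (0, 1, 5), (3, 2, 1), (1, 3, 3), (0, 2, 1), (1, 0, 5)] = 3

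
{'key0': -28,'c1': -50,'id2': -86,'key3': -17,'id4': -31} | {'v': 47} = {'key0': -28, 'c1': -50, 'id2': -86, 'key3': -17, 'id4': -31, 'v': 47}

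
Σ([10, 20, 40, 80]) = 10 + 20 + 40 + 80
= 150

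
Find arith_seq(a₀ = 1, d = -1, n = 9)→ [1, 0, -1, -2, -3, -4, -5, -6, -7]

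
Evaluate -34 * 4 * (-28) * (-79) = -300832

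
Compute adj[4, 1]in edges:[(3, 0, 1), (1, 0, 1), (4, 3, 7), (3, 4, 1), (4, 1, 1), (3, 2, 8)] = 1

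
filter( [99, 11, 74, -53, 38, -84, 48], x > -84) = keep x where x > -84: 99✓, 11✓, 74✓, -53✓, 38✓, -84✗, 48✓
= [99, 11, 74, -53, 38, 48]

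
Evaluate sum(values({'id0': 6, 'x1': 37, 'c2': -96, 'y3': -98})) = 6 + 37 + (-96) + (-98)
= -151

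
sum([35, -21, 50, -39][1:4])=slice → [-21, 50, -39]
(-21) + 50 + (-39)
= -10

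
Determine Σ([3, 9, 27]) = 3 + 9 + 27
= 39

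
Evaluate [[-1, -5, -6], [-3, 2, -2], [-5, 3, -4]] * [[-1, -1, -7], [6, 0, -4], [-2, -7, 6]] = C[0][0] = (-1)*(-1) + (-5)*(6) + (-6)*(-2) = -17
C[0][1] = (-1)*(-1) + (-5)*(0) + (-6)*(-7) = 43
C[0][2] = (-1)*(-7) + (-5)*(-4) + (-6)*(6) = -9
C[1][0] = (-3)*(-1) + (2)*(6) + (-2)*(-2) = 19
C[1][1] = (-3)*(-1) + (2)*(0) + (-2)*(-7) = 17
C[1][2] = (-3)*(-7) + (2)*(-4) + (-2)*(6) = 1
... (3 more cells)
= [[-17, 43, -9], [19, 17, 1], [31, 33, -1]]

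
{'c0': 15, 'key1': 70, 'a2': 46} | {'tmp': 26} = {'c0': 15, 'key1': 70, 'a2': 46, 'tmp': 26}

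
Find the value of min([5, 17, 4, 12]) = 4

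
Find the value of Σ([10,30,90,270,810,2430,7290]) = 10 + 30 + 90 + 270 + 810 + 2430 + 7290
= 10930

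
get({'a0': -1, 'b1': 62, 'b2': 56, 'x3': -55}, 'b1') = 62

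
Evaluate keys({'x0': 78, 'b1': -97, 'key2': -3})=['x0', 'b1', 'key2']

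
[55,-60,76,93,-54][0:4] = [55, -60, 76, 93]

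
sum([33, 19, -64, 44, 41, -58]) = 33 + 19 + (-64) + 44 + 41 + (-58)
= 15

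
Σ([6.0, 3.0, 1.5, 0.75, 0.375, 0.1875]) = 6.0 + 3.0 + 1.5 + 0.75 + 0.375 + 0.1875
= 11.8125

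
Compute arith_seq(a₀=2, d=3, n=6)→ a_0 = 2 + 0*3 = 2
a_1 = 2 + 1*3 = 5
a_2 = 2 + 2*3 = 8
...
= [2, 5, 8, 11, 14, 17]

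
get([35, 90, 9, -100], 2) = 9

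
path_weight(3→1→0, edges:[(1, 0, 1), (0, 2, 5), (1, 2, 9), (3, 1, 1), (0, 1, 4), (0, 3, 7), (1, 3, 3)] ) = 2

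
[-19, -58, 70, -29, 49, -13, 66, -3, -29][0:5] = [-19, -58, 70, -29, 49]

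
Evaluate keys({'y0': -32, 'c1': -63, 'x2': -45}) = ['y0', 'c1', 'x2']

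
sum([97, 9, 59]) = 165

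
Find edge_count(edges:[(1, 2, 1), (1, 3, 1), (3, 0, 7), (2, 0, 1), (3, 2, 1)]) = 5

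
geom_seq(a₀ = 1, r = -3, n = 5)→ [1, -3, 9, -27, 81]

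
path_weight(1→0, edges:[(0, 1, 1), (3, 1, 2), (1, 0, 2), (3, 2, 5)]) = 2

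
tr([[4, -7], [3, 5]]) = diagonal: 4 + 5
= 9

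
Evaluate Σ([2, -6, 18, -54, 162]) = 122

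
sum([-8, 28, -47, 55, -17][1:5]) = 19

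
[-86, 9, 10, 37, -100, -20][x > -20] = [9, 10, 37]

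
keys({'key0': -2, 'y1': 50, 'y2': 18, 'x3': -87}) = ['key0', 'y1', 'y2', 'x3']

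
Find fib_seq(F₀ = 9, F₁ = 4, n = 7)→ F_2 = F_1 + F_0 = 13
F_3 = F_2 + F_1 = 17
F_4 = F_3 + F_2 = 30
...
= [9, 4, 13, 17, 30, 47, 77]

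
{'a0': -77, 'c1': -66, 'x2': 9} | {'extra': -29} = {'a0': -77, 'c1': -66, 'x2': 9, 'extra': -29}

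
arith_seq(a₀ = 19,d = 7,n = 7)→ [19, 26, 33, 40, 47, 54, 61]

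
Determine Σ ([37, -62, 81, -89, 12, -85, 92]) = 37 + (-62) + 81 + (-89) + 12 + (-85) + 92
= -14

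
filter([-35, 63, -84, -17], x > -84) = [-35, 63, -17]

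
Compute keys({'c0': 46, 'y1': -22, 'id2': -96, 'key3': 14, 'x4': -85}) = ['c0', 'y1', 'id2', 'key3', 'x4']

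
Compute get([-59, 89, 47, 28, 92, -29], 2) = 47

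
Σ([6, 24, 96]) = 6 + 24 + 96
= 126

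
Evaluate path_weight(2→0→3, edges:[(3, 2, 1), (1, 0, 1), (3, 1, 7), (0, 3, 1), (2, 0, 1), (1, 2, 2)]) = w(2→0)=1 + w(0→3)=1
= 2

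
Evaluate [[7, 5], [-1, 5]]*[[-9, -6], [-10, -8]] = [[-113, -82], [-41, -34]]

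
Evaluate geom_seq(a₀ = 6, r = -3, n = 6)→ a_0 = 6*(-3)^0 = 6
a_1 = 6*(-3)^1 = -18
a_2 = 6*(-3)^2 = 54
...
= [6, -18, 54, -162, 486, -1458]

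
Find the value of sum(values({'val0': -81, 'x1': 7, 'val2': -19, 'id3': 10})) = (-81) + 7 + (-19) + 10
= -83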